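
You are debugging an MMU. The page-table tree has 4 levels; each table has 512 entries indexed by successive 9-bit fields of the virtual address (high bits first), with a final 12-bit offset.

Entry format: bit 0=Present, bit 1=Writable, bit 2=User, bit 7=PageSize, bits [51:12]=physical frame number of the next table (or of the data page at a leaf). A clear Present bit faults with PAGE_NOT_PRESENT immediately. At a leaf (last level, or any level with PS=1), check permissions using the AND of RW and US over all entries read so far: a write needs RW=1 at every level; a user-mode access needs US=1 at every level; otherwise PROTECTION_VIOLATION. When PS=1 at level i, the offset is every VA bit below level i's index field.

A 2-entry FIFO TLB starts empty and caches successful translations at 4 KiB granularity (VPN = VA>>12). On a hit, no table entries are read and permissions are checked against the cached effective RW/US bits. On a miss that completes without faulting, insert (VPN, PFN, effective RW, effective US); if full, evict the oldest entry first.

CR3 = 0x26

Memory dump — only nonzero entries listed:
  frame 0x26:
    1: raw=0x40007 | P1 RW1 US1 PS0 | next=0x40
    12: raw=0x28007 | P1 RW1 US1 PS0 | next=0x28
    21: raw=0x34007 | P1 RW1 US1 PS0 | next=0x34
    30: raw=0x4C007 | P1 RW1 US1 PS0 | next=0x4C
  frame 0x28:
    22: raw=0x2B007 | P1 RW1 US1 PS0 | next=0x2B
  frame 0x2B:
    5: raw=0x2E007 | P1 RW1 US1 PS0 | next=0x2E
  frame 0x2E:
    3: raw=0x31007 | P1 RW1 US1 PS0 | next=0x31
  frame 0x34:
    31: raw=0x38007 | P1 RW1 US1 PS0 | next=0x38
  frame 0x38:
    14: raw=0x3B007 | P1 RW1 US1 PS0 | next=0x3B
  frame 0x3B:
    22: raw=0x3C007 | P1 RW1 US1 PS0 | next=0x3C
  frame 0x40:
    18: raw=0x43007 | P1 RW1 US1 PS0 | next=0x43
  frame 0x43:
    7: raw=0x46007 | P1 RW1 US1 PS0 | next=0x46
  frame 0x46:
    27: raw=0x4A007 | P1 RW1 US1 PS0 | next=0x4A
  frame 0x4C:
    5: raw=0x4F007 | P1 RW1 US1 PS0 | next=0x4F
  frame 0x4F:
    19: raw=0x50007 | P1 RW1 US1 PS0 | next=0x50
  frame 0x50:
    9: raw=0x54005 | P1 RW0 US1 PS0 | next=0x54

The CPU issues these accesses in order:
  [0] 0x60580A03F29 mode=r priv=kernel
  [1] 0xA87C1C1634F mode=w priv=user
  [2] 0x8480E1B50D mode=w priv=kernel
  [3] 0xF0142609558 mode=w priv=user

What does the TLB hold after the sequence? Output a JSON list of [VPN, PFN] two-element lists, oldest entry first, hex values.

Walk each access:
#0 VA=0x60580A03F29 (r,kernel):
  L0: frame=0x26 idx=12 entry=0x28007 [P=1 RW=1 US=1 PS=0]
  L1: frame=0x28 idx=22 entry=0x2B007 [P=1 RW=1 US=1 PS=0]
  L2: frame=0x2B idx=5 entry=0x2E007 [P=1 RW=1 US=1 PS=0]
  L3: frame=0x2E idx=3 entry=0x31007 [P=1 RW=1 US=1 PS=0]
  → PA=0x31F29  (4 entries read)
#1 VA=0xA87C1C1634F (w,user):
  L0: frame=0x26 idx=21 entry=0x34007 [P=1 RW=1 US=1 PS=0]
  L1: frame=0x34 idx=31 entry=0x38007 [P=1 RW=1 US=1 PS=0]
  L2: frame=0x38 idx=14 entry=0x3B007 [P=1 RW=1 US=1 PS=0]
  L3: frame=0x3B idx=22 entry=0x3C007 [P=1 RW=1 US=1 PS=0]
  → PA=0x3C34F  (4 entries read)
#2 VA=0x8480E1B50D (w,kernel):
  L0: frame=0x26 idx=1 entry=0x40007 [P=1 RW=1 US=1 PS=0]
  L1: frame=0x40 idx=18 entry=0x43007 [P=1 RW=1 US=1 PS=0]
  L2: frame=0x43 idx=7 entry=0x46007 [P=1 RW=1 US=1 PS=0]
  L3: frame=0x46 idx=27 entry=0x4A007 [P=1 RW=1 US=1 PS=0]
  → PA=0x4A50D  (4 entries read)
#3 VA=0xF0142609558 (w,user):
  L0: frame=0x26 idx=30 entry=0x4C007 [P=1 RW=1 US=1 PS=0]
  L1: frame=0x4C idx=5 entry=0x4F007 [P=1 RW=1 US=1 PS=0]
  L2: frame=0x4F idx=19 entry=0x50007 [P=1 RW=1 US=1 PS=0]
  L3: frame=0x50 idx=9 entry=0x54005 [P=1 RW=0 US=1 PS=0]
  ✗ PROTECTION_VIOLATION  [4 reads]

TLB: [["0xA87C1C16", "0x3C"], ["0x8480E1B", "0x4A"]]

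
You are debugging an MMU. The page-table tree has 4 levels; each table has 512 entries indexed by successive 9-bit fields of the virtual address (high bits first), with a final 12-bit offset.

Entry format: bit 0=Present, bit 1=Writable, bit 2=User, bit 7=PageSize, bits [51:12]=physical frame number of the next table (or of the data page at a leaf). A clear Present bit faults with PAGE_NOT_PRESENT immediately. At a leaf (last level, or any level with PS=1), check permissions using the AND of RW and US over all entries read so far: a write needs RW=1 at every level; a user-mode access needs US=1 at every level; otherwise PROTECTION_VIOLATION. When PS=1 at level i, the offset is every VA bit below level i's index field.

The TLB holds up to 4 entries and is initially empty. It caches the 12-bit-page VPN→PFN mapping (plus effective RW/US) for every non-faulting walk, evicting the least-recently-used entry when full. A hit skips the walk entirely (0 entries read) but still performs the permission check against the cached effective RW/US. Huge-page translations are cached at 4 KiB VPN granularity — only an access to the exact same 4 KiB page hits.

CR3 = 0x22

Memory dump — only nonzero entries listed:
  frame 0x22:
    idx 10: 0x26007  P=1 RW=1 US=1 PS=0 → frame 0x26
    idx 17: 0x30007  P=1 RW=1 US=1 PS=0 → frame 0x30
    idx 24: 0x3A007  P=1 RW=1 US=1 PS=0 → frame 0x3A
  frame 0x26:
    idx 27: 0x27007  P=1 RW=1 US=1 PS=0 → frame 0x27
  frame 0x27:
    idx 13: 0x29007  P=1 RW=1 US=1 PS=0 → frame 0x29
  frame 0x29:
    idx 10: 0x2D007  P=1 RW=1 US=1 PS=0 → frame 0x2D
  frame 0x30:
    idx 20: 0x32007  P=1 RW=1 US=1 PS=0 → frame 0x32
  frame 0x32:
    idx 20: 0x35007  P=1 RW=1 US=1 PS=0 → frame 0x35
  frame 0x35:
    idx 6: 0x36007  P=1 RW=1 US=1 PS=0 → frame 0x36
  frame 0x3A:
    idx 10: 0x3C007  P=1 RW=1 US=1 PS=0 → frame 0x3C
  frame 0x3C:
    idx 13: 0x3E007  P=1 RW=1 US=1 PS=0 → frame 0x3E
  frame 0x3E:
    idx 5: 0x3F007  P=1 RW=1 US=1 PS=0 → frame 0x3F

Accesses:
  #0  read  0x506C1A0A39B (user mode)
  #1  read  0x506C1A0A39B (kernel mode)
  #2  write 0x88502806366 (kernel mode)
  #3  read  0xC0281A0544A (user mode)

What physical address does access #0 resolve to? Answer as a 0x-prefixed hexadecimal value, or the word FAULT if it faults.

Trace:
#0 VA=0x506C1A0A39B (r,user):
  lvl0: tbl 0x22, slot 10 ⇒ 0x26007 (P1/RW1/US1/PS0)
  lvl1: tbl 0x26, slot 27 ⇒ 0x27007 (P1/RW1/US1/PS0)
  lvl2: tbl 0x27, slot 13 ⇒ 0x29007 (P1/RW1/US1/PS0)
  lvl3: tbl 0x29, slot 10 ⇒ 0x2D007 (P1/RW1/US1/PS0)
  ⇒ phys 0x2D39B  [4 reads]
#1 VA=0x506C1A0A39B (r,kernel):
  TLB hit vpn=0x506C1A0A → PA=0x2D39B
#2 VA=0x88502806366 (w,kernel):
  lvl0: tbl 0x22, slot 17 ⇒ 0x30007 (P1/RW1/US1/PS0)
  lvl1: tbl 0x30, slot 20 ⇒ 0x32007 (P1/RW1/US1/PS0)
  lvl2: tbl 0x32, slot 20 ⇒ 0x35007 (P1/RW1/US1/PS0)
  lvl3: tbl 0x35, slot 6 ⇒ 0x36007 (P1/RW1/US1/PS0)
  ⇒ phys 0x36366  [4 reads]
#3 VA=0xC0281A0544A (r,user):
  lvl0: tbl 0x22, slot 24 ⇒ 0x3A007 (P1/RW1/US1/PS0)
  lvl1: tbl 0x3A, slot 10 ⇒ 0x3C007 (P1/RW1/US1/PS0)
  lvl2: tbl 0x3C, slot 13 ⇒ 0x3E007 (P1/RW1/US1/PS0)
  lvl3: tbl 0x3E, slot 5 ⇒ 0x3F007 (P1/RW1/US1/PS0)
  ⇒ phys 0x3F44A  [4 reads]

Access #0 PA: 0x2D39B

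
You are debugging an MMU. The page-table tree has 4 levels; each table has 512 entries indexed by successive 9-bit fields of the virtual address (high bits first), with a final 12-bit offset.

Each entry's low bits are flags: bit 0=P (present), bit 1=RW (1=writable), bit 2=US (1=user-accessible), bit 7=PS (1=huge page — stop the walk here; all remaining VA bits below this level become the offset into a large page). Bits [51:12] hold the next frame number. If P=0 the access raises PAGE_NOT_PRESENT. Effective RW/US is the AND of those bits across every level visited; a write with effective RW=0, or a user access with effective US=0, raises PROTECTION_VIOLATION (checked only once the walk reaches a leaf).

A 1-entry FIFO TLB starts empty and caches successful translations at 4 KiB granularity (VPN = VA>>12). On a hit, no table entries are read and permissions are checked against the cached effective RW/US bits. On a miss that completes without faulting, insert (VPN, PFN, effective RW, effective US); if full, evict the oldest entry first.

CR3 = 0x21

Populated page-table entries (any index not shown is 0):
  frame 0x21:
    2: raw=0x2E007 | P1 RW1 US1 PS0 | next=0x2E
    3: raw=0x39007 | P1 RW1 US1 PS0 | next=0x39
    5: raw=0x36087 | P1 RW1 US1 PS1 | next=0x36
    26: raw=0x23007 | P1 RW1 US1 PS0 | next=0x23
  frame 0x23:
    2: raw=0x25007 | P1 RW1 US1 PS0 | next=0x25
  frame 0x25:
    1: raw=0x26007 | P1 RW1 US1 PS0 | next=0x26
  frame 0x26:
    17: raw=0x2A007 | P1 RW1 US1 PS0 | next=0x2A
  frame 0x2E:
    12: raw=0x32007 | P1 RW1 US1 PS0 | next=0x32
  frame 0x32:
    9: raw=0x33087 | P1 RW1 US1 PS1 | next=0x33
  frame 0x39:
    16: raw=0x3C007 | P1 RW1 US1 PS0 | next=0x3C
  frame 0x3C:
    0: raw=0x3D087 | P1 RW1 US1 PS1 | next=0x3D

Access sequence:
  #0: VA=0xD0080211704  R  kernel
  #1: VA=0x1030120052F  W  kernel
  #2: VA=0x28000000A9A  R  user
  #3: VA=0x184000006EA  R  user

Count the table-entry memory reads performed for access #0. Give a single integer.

Trace:
#0 VA=0xD0080211704 (r,kernel):
  L0 @0x21[26] → 0x23007  P=1,RW=1,US=1,PS=0
  L1 @0x23[2] → 0x25007  P=1,RW=1,US=1,PS=0
  L2 @0x25[1] → 0x26007  P=1,RW=1,US=1,PS=0
  L3 @0x26[17] → 0x2A007  P=1,RW=1,US=1,PS=0
  ✓ 0x2A704  — 4 lookups
#1 VA=0x1030120052F (w,kernel):
  L0 @0x21[2] → 0x2E007  P=1,RW=1,US=1,PS=0
  L1 @0x2E[12] → 0x32007  P=1,RW=1,US=1,PS=0
  L2 @0x32[9] → 0x33087  P=1,RW=1,US=1,PS=1
  ✓ 0x3352F (huge @L2)  — 3 lookups
#2 VA=0x28000000A9A (r,user):
  L0 @0x21[5] → 0x36087  P=1,RW=1,US=1,PS=1
  ✓ 0x36A9A (huge @L0)  — 1 lookups
#3 VA=0x184000006EA (r,user):
  L0 @0x21[3] → 0x39007  P=1,RW=1,US=1,PS=0
  L1 @0x39[16] → 0x3C007  P=1,RW=1,US=1,PS=0
  L2 @0x3C[0] → 0x3D087  P=1,RW=1,US=1,PS=1
  ✓ 0x3D6EA (huge @L2)  — 3 lookups

Entries read for #0: 4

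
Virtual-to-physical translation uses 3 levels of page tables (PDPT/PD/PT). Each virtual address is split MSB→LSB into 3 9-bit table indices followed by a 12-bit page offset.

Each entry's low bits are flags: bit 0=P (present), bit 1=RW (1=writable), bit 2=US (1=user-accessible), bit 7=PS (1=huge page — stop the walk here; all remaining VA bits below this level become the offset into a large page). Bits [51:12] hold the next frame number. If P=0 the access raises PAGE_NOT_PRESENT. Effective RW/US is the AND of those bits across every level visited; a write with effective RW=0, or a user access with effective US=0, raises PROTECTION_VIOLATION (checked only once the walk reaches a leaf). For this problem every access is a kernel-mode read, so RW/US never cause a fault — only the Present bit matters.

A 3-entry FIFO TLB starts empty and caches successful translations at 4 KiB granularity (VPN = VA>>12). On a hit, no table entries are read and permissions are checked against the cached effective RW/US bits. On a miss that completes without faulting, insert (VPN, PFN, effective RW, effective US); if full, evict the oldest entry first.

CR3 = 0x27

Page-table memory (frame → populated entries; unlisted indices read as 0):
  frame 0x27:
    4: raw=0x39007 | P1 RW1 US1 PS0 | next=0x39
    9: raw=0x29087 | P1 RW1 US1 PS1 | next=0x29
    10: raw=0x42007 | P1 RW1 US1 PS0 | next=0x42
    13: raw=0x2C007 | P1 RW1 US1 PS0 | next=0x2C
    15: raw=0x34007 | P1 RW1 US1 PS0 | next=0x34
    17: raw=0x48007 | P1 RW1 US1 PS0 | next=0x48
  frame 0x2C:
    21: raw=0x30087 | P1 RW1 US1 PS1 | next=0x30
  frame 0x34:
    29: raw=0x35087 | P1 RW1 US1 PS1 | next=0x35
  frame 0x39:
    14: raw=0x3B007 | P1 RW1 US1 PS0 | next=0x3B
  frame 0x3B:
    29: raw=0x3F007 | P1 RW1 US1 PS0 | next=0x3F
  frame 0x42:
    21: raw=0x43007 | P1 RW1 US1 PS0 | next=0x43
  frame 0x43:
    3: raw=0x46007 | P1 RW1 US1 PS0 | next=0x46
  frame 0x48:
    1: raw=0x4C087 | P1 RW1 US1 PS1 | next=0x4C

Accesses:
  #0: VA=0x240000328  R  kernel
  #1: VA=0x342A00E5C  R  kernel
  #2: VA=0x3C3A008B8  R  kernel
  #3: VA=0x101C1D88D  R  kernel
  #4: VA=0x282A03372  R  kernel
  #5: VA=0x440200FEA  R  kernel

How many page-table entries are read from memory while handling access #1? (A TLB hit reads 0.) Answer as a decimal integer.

Walk each access:
#0 VA=0x240000328 (r,kernel):
  [0] read 0x27 idx=9: raw=0x29087 flags P=1 W=1 U=1 S=1
  ✓ 0x29328 (huge @L0)  — 1 lookups
#1 VA=0x342A00E5C (r,kernel):
  [0] read 0x27 idx=13: raw=0x2C007 flags P=1 W=1 U=1 S=0
  [1] read 0x2C idx=21: raw=0x30087 flags P=1 W=1 U=1 S=1
  ✓ 0x30E5C (huge @L1)  — 2 lookups
#2 VA=0x3C3A008B8 (r,kernel):
  [0] read 0x27 idx=15: raw=0x34007 flags P=1 W=1 U=1 S=0
  [1] read 0x34 idx=29: raw=0x35087 flags P=1 W=1 U=1 S=1
  ✓ 0x358B8 (huge @L1)  — 2 lookups
#3 VA=0x101C1D88D (r,kernel):
  [0] read 0x27 idx=4: raw=0x39007 flags P=1 W=1 U=1 S=0
  [1] read 0x39 idx=14: raw=0x3B007 flags P=1 W=1 U=1 S=0
  [2] read 0x3B idx=29: raw=0x3F007 flags P=1 W=1 U=1 S=0
  ✓ 0x3F88D  — 3 lookups
#4 VA=0x282A03372 (r,kernel):
  [0] read 0x27 idx=10: raw=0x42007 flags P=1 W=1 U=1 S=0
  [1] read 0x42 idx=21: raw=0x43007 flags P=1 W=1 U=1 S=0
  [2] read 0x43 idx=3: raw=0x46007 flags P=1 W=1 U=1 S=0
  ✓ 0x46372  — 3 lookups
#5 VA=0x440200FEA (r,kernel):
  [0] read 0x27 idx=17: raw=0x48007 flags P=1 W=1 U=1 S=0
  [1] read 0x48 idx=1: raw=0x4C087 flags P=1 W=1 U=1 S=1
  ✓ 0x4CFEA (huge @L1)  — 2 lookups

Entries read for #1: 2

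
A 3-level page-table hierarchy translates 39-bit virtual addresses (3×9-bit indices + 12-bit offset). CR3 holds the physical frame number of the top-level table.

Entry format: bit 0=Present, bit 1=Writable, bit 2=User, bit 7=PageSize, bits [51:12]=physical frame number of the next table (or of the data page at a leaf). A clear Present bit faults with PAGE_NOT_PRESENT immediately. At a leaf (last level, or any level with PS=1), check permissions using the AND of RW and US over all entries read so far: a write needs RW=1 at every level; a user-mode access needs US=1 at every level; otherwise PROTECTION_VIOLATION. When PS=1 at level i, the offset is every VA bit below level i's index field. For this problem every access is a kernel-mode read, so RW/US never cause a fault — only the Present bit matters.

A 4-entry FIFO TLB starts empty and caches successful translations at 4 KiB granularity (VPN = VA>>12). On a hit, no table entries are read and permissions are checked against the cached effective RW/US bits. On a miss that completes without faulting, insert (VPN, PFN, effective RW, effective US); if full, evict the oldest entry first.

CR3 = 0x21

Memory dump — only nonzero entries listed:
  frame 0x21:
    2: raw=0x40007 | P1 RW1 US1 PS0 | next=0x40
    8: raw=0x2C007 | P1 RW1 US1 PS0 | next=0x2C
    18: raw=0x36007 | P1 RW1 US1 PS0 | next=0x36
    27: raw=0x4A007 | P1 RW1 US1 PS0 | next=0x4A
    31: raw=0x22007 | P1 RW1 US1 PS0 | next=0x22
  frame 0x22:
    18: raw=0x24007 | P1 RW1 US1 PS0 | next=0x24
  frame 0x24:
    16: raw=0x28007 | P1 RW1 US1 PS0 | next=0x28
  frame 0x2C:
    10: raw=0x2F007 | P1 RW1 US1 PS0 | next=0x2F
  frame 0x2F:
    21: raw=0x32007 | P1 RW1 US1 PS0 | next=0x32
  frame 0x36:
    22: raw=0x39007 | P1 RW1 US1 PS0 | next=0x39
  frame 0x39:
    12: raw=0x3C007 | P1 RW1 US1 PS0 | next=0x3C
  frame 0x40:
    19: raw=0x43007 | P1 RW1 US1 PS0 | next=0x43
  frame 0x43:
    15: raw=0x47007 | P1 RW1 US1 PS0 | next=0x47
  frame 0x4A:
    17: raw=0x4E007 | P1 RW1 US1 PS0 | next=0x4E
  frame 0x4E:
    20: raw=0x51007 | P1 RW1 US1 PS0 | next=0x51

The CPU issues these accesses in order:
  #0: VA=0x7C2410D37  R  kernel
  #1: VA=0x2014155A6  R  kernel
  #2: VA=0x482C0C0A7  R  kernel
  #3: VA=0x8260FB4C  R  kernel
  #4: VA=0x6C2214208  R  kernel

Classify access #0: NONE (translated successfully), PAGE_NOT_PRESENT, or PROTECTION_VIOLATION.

Walk each access:
#0 VA=0x7C2410D37 (r,kernel):
  lvl0: tbl 0x21, slot 31 ⇒ 0x22007 (P1/RW1/US1/PS0)
  lvl1: tbl 0x22, slot 18 ⇒ 0x24007 (P1/RW1/US1/PS0)
  lvl2: tbl 0x24, slot 16 ⇒ 0x28007 (P1/RW1/US1/PS0)
  ✓ 0x28D37  — 3 lookups
#1 VA=0x2014155A6 (r,kernel):
  lvl0: tbl 0x21, slot 8 ⇒ 0x2C007 (P1/RW1/US1/PS0)
  lvl1: tbl 0x2C, slot 10 ⇒ 0x2F007 (P1/RW1/US1/PS0)
  lvl2: tbl 0x2F, slot 21 ⇒ 0x32007 (P1/RW1/US1/PS0)
  ✓ 0x325A6  — 3 lookups
#2 VA=0x482C0C0A7 (r,kernel):
  lvl0: tbl 0x21, slot 18 ⇒ 0x36007 (P1/RW1/US1/PS0)
  lvl1: tbl 0x36, slot 22 ⇒ 0x39007 (P1/RW1/US1/PS0)
  lvl2: tbl 0x39, slot 12 ⇒ 0x3C007 (P1/RW1/US1/PS0)
  ✓ 0x3C0A7  — 3 lookups
#3 VA=0x8260FB4C (r,kernel):
  lvl0: tbl 0x21, slot 2 ⇒ 0x40007 (P1/RW1/US1/PS0)
  lvl1: tbl 0x40, slot 19 ⇒ 0x43007 (P1/RW1/US1/PS0)
  lvl2: tbl 0x43, slot 15 ⇒ 0x47007 (P1/RW1/US1/PS0)
  ✓ 0x47B4C  — 3 lookups
#4 VA=0x6C2214208 (r,kernel):
  lvl0: tbl 0x21, slot 27 ⇒ 0x4A007 (P1/RW1/US1/PS0)
  lvl1: tbl 0x4A, slot 17 ⇒ 0x4E007 (P1/RW1/US1/PS0)
  lvl2: tbl 0x4E, slot 20 ⇒ 0x51007 (P1/RW1/US1/PS0)
  ✓ 0x51208  — 3 lookups

Access #0 fault: NONE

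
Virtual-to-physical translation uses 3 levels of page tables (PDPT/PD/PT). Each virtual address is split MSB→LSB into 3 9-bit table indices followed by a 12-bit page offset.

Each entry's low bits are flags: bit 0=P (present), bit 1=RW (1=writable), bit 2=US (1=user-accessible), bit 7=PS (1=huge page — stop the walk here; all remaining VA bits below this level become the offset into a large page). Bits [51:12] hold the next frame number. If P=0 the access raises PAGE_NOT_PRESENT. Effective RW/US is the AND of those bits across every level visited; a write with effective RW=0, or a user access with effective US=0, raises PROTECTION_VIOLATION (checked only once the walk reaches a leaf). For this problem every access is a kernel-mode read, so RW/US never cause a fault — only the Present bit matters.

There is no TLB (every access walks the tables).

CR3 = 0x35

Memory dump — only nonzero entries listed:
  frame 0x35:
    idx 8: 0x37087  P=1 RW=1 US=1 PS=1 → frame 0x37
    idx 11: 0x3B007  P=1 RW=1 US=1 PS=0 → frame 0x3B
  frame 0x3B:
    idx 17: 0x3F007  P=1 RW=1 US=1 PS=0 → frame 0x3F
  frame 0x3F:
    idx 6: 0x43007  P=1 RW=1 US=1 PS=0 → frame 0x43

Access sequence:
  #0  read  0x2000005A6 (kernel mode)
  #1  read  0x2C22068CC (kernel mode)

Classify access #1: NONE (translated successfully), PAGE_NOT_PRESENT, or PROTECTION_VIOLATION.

Per-access translation:
#0 VA=0x2000005A6 (r,kernel):
  [0] read 0x35 idx=8: raw=0x37087 flags P=1 W=1 U=1 S=1
  → PA=0x375A6 (huge @L0)  (1 entries read)
#1 VA=0x2C22068CC (r,kernel):
  [0] read 0x35 idx=11: raw=0x3B007 flags P=1 W=1 U=1 S=0
  [1] read 0x3B idx=17: raw=0x3F007 flags P=1 W=1 U=1 S=0
  [2] read 0x3F idx=6: raw=0x43007 flags P=1 W=1 U=1 S=0
  → PA=0x438CC  (3 entries read)

Access #1 fault: NONE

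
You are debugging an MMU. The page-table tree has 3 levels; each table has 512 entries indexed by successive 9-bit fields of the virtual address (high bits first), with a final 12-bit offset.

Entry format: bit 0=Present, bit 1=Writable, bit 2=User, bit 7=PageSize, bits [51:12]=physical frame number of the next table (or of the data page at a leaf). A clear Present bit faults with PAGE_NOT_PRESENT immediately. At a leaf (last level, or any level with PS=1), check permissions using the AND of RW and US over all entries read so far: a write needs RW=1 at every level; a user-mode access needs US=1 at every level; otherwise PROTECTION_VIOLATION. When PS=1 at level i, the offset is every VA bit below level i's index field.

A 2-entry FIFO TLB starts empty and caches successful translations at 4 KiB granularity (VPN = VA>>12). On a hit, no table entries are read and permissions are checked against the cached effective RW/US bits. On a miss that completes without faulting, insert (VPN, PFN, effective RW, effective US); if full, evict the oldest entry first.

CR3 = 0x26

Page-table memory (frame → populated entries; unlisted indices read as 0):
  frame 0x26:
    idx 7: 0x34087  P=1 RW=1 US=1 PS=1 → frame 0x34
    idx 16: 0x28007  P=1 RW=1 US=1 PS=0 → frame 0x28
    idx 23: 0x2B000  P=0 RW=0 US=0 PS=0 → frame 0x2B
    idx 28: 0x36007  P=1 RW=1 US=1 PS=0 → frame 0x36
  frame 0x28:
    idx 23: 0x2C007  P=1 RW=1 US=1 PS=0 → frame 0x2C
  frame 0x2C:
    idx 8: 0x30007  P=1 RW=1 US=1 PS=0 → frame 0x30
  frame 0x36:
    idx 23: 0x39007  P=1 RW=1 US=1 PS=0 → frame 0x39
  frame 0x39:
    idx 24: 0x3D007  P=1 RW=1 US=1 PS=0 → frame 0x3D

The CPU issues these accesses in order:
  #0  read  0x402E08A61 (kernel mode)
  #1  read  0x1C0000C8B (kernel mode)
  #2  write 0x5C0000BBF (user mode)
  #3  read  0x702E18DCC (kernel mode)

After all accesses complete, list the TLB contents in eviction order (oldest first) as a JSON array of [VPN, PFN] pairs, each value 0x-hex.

Trace:
#0 VA=0x402E08A61 (r,kernel):
  L0 @0x26[16] → 0x28007  P=1,RW=1,US=1,PS=0
  L1 @0x28[23] → 0x2C007  P=1,RW=1,US=1,PS=0
  L2 @0x2C[8] → 0x30007  P=1,RW=1,US=1,PS=0
  ⇒ phys 0x30A61  [3 reads]
#1 VA=0x1C0000C8B (r,kernel):
  L0 @0x26[7] → 0x34087  P=1,RW=1,US=1,PS=1
  ⇒ phys 0x34C8B (huge @L0)  [1 reads]
#2 VA=0x5C0000BBF (w,user):
  L0 @0x26[23] → 0x2B000  P=0,RW=0,US=0,PS=0
  → PAGE_NOT_PRESENT  (1 entries read)
#3 VA=0x702E18DCC (r,kernel):
  L0 @0x26[28] → 0x36007  P=1,RW=1,US=1,PS=0
  L1 @0x36[23] → 0x39007  P=1,RW=1,US=1,PS=0
  L2 @0x39[24] → 0x3D007  P=1,RW=1,US=1,PS=0
  ⇒ phys 0x3DDCC  [3 reads]

TLB: [["0x1C0000", "0x34"], ["0x702E18", "0x3D"]]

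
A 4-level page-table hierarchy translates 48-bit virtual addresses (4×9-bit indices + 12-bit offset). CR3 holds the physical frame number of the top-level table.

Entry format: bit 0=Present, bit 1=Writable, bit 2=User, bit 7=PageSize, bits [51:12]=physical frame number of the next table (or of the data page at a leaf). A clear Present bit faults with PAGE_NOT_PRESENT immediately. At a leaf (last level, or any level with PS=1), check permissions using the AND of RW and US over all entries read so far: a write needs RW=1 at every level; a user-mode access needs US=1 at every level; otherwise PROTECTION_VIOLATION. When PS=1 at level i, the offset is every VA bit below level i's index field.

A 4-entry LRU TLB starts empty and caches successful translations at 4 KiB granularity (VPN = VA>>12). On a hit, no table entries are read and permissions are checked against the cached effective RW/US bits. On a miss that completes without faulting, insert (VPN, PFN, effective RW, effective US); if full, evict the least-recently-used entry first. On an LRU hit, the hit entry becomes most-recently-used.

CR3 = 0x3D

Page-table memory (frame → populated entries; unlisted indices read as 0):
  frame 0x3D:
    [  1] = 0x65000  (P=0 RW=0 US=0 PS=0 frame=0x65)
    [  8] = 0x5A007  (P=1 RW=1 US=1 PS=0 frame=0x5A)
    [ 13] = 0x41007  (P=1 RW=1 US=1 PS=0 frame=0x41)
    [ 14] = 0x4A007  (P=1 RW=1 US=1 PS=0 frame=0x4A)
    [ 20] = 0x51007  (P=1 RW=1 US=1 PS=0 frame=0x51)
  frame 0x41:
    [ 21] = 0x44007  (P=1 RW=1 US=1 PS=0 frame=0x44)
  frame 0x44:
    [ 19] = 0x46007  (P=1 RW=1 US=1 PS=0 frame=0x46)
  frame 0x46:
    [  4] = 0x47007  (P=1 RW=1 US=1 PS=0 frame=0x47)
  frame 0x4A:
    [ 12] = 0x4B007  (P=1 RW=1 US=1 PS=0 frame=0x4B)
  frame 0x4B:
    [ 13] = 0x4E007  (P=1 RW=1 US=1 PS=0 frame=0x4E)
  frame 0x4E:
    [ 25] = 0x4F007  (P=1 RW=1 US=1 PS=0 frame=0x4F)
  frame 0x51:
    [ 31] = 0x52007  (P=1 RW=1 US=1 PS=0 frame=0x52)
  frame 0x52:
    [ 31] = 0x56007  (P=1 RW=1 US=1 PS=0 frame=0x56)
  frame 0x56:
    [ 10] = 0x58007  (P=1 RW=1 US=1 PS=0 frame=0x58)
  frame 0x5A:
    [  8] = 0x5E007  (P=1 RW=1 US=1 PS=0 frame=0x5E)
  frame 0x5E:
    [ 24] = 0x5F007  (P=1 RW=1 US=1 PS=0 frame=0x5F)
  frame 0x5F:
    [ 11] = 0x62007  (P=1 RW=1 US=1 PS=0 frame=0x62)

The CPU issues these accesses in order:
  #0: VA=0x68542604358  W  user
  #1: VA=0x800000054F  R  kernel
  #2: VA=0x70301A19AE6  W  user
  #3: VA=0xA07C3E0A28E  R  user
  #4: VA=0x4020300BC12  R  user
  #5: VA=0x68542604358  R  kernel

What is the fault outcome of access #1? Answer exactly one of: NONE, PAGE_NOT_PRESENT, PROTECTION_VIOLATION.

Trace:
#0 VA=0x68542604358 (w,user):
  L0 @0x3D[13] → 0x41007  P=1,RW=1,US=1,PS=0
  L1 @0x41[21] → 0x44007  P=1,RW=1,US=1,PS=0
  L2 @0x44[19] → 0x46007  P=1,RW=1,US=1,PS=0
  L3 @0x46[4] → 0x47007  P=1,RW=1,US=1,PS=0
  → PA=0x47358  (4 entries read)
#1 VA=0x800000054F (r,kernel):
  L0 @0x3D[1] → 0x65000  P=0,RW=0,US=0,PS=0
  ⇒ fault: PAGE_NOT_PRESENT  — 1 lookups
#2 VA=0x70301A19AE6 (w,user):
  L0 @0x3D[14] → 0x4A007  P=1,RW=1,US=1,PS=0
  L1 @0x4A[12] → 0x4B007  P=1,RW=1,US=1,PS=0
  L2 @0x4B[13] → 0x4E007  P=1,RW=1,US=1,PS=0
  L3 @0x4E[25] → 0x4F007  P=1,RW=1,US=1,PS=0
  → PA=0x4FAE6  (4 entries read)
#3 VA=0xA07C3E0A28E (r,user):
  L0 @0x3D[20] → 0x51007  P=1,RW=1,US=1,PS=0
  L1 @0x51[31] → 0x52007  P=1,RW=1,US=1,PS=0
  L2 @0x52[31] → 0x56007  P=1,RW=1,US=1,PS=0
  L3 @0x56[10] → 0x58007  P=1,RW=1,US=1,PS=0
  → PA=0x5828E  (4 entries read)
#4 VA=0x4020300BC12 (r,user):
  L0 @0x3D[8] → 0x5A007  P=1,RW=1,US=1,PS=0
  L1 @0x5A[8] → 0x5E007  P=1,RW=1,US=1,PS=0
  L2 @0x5E[24] → 0x5F007  P=1,RW=1,US=1,PS=0
  L3 @0x5F[11] → 0x62007  P=1,RW=1,US=1,PS=0
  → PA=0x62C12  (4 entries read)
#5 VA=0x68542604358 (r,kernel):
  TLB hit vpn=0x68542604 → PA=0x47358

Access #1 fault: PAGE_NOT_PRESENT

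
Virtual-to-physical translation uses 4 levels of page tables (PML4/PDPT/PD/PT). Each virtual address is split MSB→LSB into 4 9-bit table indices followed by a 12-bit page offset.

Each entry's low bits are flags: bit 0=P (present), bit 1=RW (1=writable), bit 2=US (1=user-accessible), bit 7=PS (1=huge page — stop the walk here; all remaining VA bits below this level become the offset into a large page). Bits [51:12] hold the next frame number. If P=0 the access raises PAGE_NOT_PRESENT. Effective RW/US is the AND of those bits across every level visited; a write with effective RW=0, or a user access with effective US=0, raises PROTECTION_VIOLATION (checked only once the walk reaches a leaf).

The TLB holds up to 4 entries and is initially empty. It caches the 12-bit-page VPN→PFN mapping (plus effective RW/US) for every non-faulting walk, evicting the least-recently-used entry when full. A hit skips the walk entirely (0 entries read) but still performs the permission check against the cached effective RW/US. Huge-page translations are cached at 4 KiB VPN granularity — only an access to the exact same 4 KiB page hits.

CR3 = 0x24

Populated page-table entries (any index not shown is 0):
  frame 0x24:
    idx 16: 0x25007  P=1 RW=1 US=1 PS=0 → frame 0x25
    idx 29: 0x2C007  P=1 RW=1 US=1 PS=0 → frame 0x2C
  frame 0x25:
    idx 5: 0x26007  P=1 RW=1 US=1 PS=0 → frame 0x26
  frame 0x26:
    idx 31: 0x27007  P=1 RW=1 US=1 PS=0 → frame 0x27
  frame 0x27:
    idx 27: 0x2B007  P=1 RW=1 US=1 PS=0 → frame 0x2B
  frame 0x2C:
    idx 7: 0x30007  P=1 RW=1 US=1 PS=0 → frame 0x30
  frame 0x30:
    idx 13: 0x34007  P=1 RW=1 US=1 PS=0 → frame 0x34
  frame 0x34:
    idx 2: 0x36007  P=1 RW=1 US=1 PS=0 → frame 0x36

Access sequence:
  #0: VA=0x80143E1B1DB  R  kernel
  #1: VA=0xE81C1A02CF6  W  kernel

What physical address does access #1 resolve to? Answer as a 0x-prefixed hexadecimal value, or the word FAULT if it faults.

Walk each access:
#0 VA=0x80143E1B1DB (r,kernel):
  L0: frame=0x24 idx=16 entry=0x25007 [P=1 RW=1 US=1 PS=0]
  L1: frame=0x25 idx=5 entry=0x26007 [P=1 RW=1 US=1 PS=0]
  L2: frame=0x26 idx=31 entry=0x27007 [P=1 RW=1 US=1 PS=0]
  L3: frame=0x27 idx=27 entry=0x2B007 [P=1 RW=1 US=1 PS=0]
  ✓ 0x2B1DB  — 4 lookups
#1 VA=0xE81C1A02CF6 (w,kernel):
  L0: frame=0x24 idx=29 entry=0x2C007 [P=1 RW=1 US=1 PS=0]
  L1: frame=0x2C idx=7 entry=0x30007 [P=1 RW=1 US=1 PS=0]
  L2: frame=0x30 idx=13 entry=0x34007 [P=1 RW=1 US=1 PS=0]
  L3: frame=0x34 idx=2 entry=0x36007 [P=1 RW=1 US=1 PS=0]
  ✓ 0x36CF6  — 4 lookups

Access #1 PA: 0x36CF6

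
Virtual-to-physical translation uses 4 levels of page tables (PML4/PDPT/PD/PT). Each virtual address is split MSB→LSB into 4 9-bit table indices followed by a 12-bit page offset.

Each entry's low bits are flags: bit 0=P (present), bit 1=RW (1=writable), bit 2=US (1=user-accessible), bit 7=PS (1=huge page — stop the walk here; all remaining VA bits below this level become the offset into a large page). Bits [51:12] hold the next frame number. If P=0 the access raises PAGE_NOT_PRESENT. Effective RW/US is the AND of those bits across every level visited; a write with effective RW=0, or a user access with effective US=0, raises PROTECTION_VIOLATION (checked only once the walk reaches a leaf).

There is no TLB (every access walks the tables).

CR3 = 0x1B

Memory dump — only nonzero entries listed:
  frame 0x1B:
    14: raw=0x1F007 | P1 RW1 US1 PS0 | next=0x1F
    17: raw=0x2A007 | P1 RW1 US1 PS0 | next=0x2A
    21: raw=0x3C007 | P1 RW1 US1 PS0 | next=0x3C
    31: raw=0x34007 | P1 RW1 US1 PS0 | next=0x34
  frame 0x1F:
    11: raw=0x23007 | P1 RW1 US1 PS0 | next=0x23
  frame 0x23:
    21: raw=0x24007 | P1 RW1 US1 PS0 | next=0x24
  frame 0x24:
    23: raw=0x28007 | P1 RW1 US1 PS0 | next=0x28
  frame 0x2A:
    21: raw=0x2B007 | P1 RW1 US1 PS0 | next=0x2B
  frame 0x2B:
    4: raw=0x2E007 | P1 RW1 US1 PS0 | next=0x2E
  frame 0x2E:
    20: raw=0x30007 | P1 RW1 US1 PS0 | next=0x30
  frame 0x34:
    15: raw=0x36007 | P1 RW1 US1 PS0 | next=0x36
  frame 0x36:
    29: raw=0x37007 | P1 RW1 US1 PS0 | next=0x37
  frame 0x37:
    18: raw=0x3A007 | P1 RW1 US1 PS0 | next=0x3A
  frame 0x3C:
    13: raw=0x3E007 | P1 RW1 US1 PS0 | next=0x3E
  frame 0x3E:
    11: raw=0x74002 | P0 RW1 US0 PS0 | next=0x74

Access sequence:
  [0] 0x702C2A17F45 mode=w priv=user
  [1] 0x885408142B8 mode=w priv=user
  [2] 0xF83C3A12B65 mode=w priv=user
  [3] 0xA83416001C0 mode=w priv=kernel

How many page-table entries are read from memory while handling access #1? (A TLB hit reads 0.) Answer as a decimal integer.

Walk each access:
#0 VA=0x702C2A17F45 (w,user):
  lvl0: tbl 0x1B, slot 14 ⇒ 0x1F007 (P1/RW1/US1/PS0)
  lvl1: tbl 0x1F, slot 11 ⇒ 0x23007 (P1/RW1/US1/PS0)
  lvl2: tbl 0x23, slot 21 ⇒ 0x24007 (P1/RW1/US1/PS0)
  lvl3: tbl 0x24, slot 23 ⇒ 0x28007 (P1/RW1/US1/PS0)
  ✓ 0x28F45  — 4 lookups
#1 VA=0x885408142B8 (w,user):
  lvl0: tbl 0x1B, slot 17 ⇒ 0x2A007 (P1/RW1/US1/PS0)
  lvl1: tbl 0x2A, slot 21 ⇒ 0x2B007 (P1/RW1/US1/PS0)
  lvl2: tbl 0x2B, slot 4 ⇒ 0x2E007 (P1/RW1/US1/PS0)
  lvl3: tbl 0x2E, slot 20 ⇒ 0x30007 (P1/RW1/US1/PS0)
  ✓ 0x302B8  — 4 lookups
#2 VA=0xF83C3A12B65 (w,user):
  lvl0: tbl 0x1B, slot 31 ⇒ 0x34007 (P1/RW1/US1/PS0)
  lvl1: tbl 0x34, slot 15 ⇒ 0x36007 (P1/RW1/US1/PS0)
  lvl2: tbl 0x36, slot 29 ⇒ 0x37007 (P1/RW1/US1/PS0)
  lvl3: tbl 0x37, slot 18 ⇒ 0x3A007 (P1/RW1/US1/PS0)
  ✓ 0x3AB65  — 4 lookups
#3 VA=0xA83416001C0 (w,kernel):
  lvl0: tbl 0x1B, slot 21 ⇒ 0x3C007 (P1/RW1/US1/PS0)
  lvl1: tbl 0x3C, slot 13 ⇒ 0x3E007 (P1/RW1/US1/PS0)
  lvl2: tbl 0x3E, slot 11 ⇒ 0x74002 (P0/RW1/US0/PS0)
  ⇒ fault: PAGE_NOT_PRESENT  — 3 lookups

Entries read for #1: 4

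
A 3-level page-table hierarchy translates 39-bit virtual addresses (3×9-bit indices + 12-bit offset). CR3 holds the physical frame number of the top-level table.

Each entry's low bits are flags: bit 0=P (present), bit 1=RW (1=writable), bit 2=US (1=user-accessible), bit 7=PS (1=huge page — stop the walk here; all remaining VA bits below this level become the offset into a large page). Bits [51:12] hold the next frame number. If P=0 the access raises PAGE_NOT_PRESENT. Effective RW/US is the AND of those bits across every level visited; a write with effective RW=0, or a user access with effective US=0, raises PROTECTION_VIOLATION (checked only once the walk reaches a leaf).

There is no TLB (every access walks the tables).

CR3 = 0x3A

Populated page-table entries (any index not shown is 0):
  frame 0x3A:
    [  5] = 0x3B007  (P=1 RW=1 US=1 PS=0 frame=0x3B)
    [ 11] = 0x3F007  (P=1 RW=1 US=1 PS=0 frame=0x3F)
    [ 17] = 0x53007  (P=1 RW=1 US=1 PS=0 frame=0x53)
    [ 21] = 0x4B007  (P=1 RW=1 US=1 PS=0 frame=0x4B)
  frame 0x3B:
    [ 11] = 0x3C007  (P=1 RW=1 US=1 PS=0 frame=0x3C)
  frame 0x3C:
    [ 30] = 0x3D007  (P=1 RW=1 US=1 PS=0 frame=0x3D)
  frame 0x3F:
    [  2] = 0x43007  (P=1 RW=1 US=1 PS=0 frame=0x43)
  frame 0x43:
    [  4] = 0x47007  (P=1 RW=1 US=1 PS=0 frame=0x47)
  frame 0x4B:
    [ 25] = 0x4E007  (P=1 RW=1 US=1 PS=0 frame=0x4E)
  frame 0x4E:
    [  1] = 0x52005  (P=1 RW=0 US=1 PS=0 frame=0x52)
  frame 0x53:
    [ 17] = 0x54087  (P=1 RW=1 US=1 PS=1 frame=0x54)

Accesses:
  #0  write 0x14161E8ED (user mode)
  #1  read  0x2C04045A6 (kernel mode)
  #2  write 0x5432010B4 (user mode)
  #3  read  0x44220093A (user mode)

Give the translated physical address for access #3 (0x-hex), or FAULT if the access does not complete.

Trace:
#0 VA=0x14161E8ED (w,user):
  [0] read 0x3A idx=5: raw=0x3B007 flags P=1 W=1 U=1 S=0
  [1] read 0x3B idx=11: raw=0x3C007 flags P=1 W=1 U=1 S=0
  [2] read 0x3C idx=30: raw=0x3D007 flags P=1 W=1 U=1 S=0
  ✓ 0x3D8ED  — 3 lookups
#1 VA=0x2C04045A6 (r,kernel):
  [0] read 0x3A idx=11: raw=0x3F007 flags P=1 W=1 U=1 S=0
  [1] read 0x3F idx=2: raw=0x43007 flags P=1 W=1 U=1 S=0
  [2] read 0x43 idx=4: raw=0x47007 flags P=1 W=1 U=1 S=0
  ✓ 0x475A6  — 3 lookups
#2 VA=0x5432010B4 (w,user):
  [0] read 0x3A idx=21: raw=0x4B007 flags P=1 W=1 U=1 S=0
  [1] read 0x4B idx=25: raw=0x4E007 flags P=1 W=1 U=1 S=0
  [2] read 0x4E idx=1: raw=0x52005 flags P=1 W=0 U=1 S=0
  ✗ PROTECTION_VIOLATION  [3 reads]
#3 VA=0x44220093A (r,user):
  [0] read 0x3A idx=17: raw=0x53007 flags P=1 W=1 U=1 S=0
  [1] read 0x53 idx=17: raw=0x54087 flags P=1 W=1 U=1 S=1
  ✓ 0x5493A (huge @L1)  — 2 lookups

Access #3 PA: 0x5493A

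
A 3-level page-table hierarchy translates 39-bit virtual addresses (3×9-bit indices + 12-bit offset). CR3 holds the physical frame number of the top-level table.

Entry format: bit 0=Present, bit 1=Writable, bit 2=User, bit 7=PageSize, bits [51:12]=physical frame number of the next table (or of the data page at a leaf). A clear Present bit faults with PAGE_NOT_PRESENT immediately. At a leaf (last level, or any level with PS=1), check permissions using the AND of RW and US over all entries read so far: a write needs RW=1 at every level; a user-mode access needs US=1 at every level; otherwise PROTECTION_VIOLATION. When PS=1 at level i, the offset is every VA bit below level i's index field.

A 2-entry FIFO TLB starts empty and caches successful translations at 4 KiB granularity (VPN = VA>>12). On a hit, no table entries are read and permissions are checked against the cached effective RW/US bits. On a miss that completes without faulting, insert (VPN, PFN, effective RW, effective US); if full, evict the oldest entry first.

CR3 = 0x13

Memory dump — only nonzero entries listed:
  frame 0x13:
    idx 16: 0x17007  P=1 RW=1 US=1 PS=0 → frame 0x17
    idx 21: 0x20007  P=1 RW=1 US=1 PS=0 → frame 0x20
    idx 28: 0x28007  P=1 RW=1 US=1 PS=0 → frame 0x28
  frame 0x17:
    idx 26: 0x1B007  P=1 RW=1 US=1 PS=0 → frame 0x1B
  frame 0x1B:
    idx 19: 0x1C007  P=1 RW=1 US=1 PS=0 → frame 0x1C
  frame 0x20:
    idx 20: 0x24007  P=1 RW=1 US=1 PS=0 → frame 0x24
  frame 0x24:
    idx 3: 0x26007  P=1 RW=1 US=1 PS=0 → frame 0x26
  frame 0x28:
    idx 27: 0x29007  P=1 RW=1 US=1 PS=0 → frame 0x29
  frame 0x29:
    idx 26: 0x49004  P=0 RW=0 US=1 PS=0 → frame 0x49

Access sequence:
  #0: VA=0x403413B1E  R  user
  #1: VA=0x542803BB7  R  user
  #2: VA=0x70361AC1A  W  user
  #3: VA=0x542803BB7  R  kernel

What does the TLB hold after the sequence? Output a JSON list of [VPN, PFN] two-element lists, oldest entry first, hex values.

Per-access translation:
#0 VA=0x403413B1E (r,user):
  [0] read 0x13 idx=16: raw=0x17007 flags P=1 W=1 U=1 S=0
  [1] read 0x17 idx=26: raw=0x1B007 flags P=1 W=1 U=1 S=0
  [2] read 0x1B idx=19: raw=0x1C007 flags P=1 W=1 U=1 S=0
  ✓ 0x1CB1E  — 3 lookups
#1 VA=0x542803BB7 (r,user):
  [0] read 0x13 idx=21: raw=0x20007 flags P=1 W=1 U=1 S=0
  [1] read 0x20 idx=20: raw=0x24007 flags P=1 W=1 U=1 S=0
  [2] read 0x24 idx=3: raw=0x26007 flags P=1 W=1 U=1 S=0
  ✓ 0x26BB7  — 3 lookups
#2 VA=0x70361AC1A (w,user):
  [0] read 0x13 idx=28: raw=0x28007 flags P=1 W=1 U=1 S=0
  [1] read 0x28 idx=27: raw=0x29007 flags P=1 W=1 U=1 S=0
  [2] read 0x29 idx=26: raw=0x49004 flags P=0 W=0 U=1 S=0
  ✗ PAGE_NOT_PRESENT  [3 reads]
#3 VA=0x542803BB7 (r,kernel):
  TLB hit vpn=0x542803 → PA=0x26BB7

TLB: [["0x403413", "0x1C"], ["0x542803", "0x26"]]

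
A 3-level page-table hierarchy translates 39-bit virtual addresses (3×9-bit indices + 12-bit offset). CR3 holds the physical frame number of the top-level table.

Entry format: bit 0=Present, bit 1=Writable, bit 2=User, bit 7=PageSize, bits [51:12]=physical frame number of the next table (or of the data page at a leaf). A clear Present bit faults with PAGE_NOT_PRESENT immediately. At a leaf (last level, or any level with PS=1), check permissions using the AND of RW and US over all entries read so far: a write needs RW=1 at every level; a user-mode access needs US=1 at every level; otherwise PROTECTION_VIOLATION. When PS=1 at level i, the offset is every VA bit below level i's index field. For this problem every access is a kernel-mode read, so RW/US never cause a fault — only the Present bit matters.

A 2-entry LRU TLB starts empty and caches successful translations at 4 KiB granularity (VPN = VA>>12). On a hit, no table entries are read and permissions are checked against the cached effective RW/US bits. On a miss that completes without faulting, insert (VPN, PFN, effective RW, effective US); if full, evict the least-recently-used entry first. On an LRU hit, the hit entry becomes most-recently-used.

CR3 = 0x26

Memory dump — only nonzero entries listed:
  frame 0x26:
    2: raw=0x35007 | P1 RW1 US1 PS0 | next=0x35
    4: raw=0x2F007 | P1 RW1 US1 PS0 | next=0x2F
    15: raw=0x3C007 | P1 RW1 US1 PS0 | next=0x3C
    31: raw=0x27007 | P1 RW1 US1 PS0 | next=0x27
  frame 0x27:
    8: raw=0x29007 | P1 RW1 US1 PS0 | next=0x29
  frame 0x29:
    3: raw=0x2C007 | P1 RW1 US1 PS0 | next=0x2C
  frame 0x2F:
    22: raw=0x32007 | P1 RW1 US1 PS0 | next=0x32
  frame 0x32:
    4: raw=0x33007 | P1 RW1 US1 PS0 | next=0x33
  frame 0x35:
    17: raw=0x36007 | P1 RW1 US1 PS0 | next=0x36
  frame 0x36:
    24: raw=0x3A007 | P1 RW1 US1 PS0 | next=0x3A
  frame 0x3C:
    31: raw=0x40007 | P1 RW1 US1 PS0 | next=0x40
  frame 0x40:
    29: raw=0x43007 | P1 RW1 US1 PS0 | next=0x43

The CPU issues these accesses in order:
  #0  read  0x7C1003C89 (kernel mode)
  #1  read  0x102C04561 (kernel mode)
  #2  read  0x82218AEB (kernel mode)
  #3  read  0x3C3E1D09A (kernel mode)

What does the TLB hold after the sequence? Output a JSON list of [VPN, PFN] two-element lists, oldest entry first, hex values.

Trace:
#0 VA=0x7C1003C89 (r,kernel):
  lvl0: tbl 0x26, slot 31 ⇒ 0x27007 (P1/RW1/US1/PS0)
  lvl1: tbl 0x27, slot 8 ⇒ 0x29007 (P1/RW1/US1/PS0)
  lvl2: tbl 0x29, slot 3 ⇒ 0x2C007 (P1/RW1/US1/PS0)
  → PA=0x2CC89  (3 entries read)
#1 VA=0x102C04561 (r,kernel):
  lvl0: tbl 0x26, slot 4 ⇒ 0x2F007 (P1/RW1/US1/PS0)
  lvl1: tbl 0x2F, slot 22 ⇒ 0x32007 (P1/RW1/US1/PS0)
  lvl2: tbl 0x32, slot 4 ⇒ 0x33007 (P1/RW1/US1/PS0)
  → PA=0x33561  (3 entries read)
#2 VA=0x82218AEB (r,kernel):
  lvl0: tbl 0x26, slot 2 ⇒ 0x35007 (P1/RW1/US1/PS0)
  lvl1: tbl 0x35, slot 17 ⇒ 0x36007 (P1/RW1/US1/PS0)
  lvl2: tbl 0x36, slot 24 ⇒ 0x3A007 (P1/RW1/US1/PS0)
  → PA=0x3AAEB  (3 entries read)
#3 VA=0x3C3E1D09A (r,kernel):
  lvl0: tbl 0x26, slot 15 ⇒ 0x3C007 (P1/RW1/US1/PS0)
  lvl1: tbl 0x3C, slot 31 ⇒ 0x40007 (P1/RW1/US1/PS0)
  lvl2: tbl 0x40, slot 29 ⇒ 0x43007 (P1/RW1/US1/PS0)
  → PA=0x4309A  (3 entries read)

TLB: [["0x82218", "0x3A"], ["0x3C3E1D", "0x43"]]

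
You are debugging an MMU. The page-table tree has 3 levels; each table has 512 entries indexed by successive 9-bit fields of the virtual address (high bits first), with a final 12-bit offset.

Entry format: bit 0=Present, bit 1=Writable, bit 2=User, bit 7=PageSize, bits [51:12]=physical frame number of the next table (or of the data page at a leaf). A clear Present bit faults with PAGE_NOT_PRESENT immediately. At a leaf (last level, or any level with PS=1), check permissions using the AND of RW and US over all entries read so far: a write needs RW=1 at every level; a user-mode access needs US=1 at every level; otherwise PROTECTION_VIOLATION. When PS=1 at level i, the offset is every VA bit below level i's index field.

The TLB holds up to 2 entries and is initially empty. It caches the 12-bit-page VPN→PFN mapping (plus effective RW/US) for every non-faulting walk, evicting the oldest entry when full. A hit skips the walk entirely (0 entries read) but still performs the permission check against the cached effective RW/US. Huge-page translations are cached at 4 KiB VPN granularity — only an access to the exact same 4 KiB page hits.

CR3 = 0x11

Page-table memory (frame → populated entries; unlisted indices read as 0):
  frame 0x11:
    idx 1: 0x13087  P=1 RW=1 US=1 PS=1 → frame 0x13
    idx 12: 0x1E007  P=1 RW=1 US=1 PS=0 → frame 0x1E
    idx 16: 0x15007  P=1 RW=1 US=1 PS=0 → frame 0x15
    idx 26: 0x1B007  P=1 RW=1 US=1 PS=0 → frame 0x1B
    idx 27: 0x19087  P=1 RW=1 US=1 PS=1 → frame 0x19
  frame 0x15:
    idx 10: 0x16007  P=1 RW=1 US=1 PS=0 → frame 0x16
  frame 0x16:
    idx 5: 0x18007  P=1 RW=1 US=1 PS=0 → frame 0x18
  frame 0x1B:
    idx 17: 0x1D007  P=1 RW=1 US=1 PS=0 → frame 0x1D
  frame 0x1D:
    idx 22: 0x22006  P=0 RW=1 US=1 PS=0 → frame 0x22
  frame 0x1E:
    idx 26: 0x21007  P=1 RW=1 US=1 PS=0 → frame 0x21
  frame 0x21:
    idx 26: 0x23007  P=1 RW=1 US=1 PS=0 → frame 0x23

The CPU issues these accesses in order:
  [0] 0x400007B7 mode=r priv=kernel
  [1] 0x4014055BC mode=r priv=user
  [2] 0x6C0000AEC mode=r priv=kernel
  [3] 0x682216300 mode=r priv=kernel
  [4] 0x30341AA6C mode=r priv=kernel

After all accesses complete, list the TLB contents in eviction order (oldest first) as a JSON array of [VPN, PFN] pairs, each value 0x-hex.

Trace:
#0 VA=0x400007B7 (r,kernel):
  lvl0: tbl 0x11, slot 1 ⇒ 0x13087 (P1/RW1/US1/PS1)
  → PA=0x137B7 (huge @L0)  (1 entries read)
#1 VA=0x4014055BC (r,user):
  lvl0: tbl 0x11, slot 16 ⇒ 0x15007 (P1/RW1/US1/PS0)
  lvl1: tbl 0x15, slot 10 ⇒ 0x16007 (P1/RW1/US1/PS0)
  lvl2: tbl 0x16, slot 5 ⇒ 0x18007 (P1/RW1/US1/PS0)
  → PA=0x185BC  (3 entries read)
#2 VA=0x6C0000AEC (r,kernel):
  lvl0: tbl 0x11, slot 27 ⇒ 0x19087 (P1/RW1/US1/PS1)
  → PA=0x19AEC (huge @L0)  (1 entries read)
#3 VA=0x682216300 (r,kernel):
  lvl0: tbl 0x11, slot 26 ⇒ 0x1B007 (P1/RW1/US1/PS0)
  lvl1: tbl 0x1B, slot 17 ⇒ 0x1D007 (P1/RW1/US1/PS0)
  lvl2: tbl 0x1D, slot 22 ⇒ 0x22006 (P0/RW1/US1/PS0)
  ⇒ fault: PAGE_NOT_PRESENT  — 3 lookups
#4 VA=0x30341AA6C (r,kernel):
  lvl0: tbl 0x11, slot 12 ⇒ 0x1E007 (P1/RW1/US1/PS0)
  lvl1: tbl 0x1E, slot 26 ⇒ 0x21007 (P1/RW1/US1/PS0)
  lvl2: tbl 0x21, slot 26 ⇒ 0x23007 (P1/RW1/US1/PS0)
  → PA=0x23A6C  (3 entries read)

TLB: [["0x6C0000", "0x19"], ["0x30341A", "0x23"]]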